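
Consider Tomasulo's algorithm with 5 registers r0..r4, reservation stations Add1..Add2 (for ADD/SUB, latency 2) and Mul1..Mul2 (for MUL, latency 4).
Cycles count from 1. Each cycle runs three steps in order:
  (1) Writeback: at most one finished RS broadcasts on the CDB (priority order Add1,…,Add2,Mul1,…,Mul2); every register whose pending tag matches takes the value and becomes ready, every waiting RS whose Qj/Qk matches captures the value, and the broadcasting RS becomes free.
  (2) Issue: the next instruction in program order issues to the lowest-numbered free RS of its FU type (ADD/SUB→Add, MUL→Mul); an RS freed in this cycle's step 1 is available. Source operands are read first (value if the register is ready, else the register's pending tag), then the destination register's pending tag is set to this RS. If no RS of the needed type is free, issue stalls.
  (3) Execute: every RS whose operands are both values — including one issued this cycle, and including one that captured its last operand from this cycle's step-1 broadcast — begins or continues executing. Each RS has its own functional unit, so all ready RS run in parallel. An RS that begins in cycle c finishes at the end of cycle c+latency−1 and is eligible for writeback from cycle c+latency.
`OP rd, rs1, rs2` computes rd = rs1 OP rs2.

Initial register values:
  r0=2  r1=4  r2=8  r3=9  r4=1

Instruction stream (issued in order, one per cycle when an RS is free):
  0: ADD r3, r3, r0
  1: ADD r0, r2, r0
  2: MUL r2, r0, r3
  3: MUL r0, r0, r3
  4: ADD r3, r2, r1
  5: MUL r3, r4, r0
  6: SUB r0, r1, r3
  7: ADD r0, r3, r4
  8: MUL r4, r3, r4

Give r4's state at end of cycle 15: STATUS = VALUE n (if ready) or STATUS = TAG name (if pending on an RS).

  c1: issue ADD r3<-Add1  regs: r0:2,r1:4,r2:8,r3:Add1,r4:1
  c2: issue ADD r0<-Add2  regs: r0:Add2,r1:4,r2:8,r3:Add1,r4:1
  c3: CDB Add1=11; issue MUL r2<-Mul1  regs: r0:Add2,r1:4,r2:Mul1,r3:11,r4:1
  c4: CDB Add2=10; issue MUL r0<-Mul2  regs: r0:Mul2,r1:4,r2:Mul1,r3:11,r4:1
  c5: issue ADD r3<-Add1  regs: r0:Mul2,r1:4,r2:Mul1,r3:Add1,r4:1
  c6: stall  regs: r0:Mul2,r1:4,r2:Mul1,r3:Add1,r4:1
  c7: stall  regs: r0:Mul2,r1:4,r2:Mul1,r3:Add1,r4:1
  c8: CDB Mul1=110; issue MUL r3<-Mul1  regs: r0:Mul2,r1:4,r2:110,r3:Mul1,r4:1
  c9: CDB Mul2=110; issue SUB r0<-Add2  regs: r0:Add2,r1:4,r2:110,r3:Mul1,r4:1
  c10: CDB Add1=114; issue ADD r0<-Add1  regs: r0:Add1,r1:4,r2:110,r3:Mul1,r4:1
  c11: issue MUL r4<-Mul2  regs: r0:Add1,r1:4,r2:110,r3:Mul1,r4:Mul2
  c12: -  regs: r0:Add1,r1:4,r2:110,r3:Mul1,r4:Mul2
  c13: CDB Mul1=110  regs: r0:Add1,r1:4,r2:110,r3:110,r4:Mul2
  c14: -  regs: r0:Add1,r1:4,r2:110,r3:110,r4:Mul2
  c15: CDB Add1=111  regs: r0:111,r1:4,r2:110,r3:110,r4:Mul2

STATUS = TAG Mul2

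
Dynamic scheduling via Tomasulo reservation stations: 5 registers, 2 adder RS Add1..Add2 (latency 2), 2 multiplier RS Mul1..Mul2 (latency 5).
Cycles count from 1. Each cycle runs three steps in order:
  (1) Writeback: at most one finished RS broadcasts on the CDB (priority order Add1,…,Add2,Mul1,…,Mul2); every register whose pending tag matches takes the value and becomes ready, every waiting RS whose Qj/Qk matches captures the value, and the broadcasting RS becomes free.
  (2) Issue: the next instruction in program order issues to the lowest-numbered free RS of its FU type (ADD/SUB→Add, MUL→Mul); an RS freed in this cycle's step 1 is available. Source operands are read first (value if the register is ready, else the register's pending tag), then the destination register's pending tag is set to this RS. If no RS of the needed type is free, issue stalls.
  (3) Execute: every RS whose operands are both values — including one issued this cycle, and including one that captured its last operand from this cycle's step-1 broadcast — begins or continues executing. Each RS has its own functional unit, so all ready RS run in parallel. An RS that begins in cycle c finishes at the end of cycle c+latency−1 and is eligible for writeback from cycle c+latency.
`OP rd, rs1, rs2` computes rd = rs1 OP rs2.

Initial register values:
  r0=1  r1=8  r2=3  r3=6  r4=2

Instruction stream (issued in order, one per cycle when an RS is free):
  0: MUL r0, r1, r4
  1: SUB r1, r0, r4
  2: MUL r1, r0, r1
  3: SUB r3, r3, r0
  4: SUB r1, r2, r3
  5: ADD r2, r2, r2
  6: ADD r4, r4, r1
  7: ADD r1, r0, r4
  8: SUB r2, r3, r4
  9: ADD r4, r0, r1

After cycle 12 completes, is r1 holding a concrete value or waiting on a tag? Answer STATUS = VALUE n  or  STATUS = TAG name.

STATUS = TAG Add2

  c1: issue MUL r0<-Mul1  regs: r0:Mul1,r1:8,r2:3,r3:6,r4:2
  c2: issue SUB r1<-Add1  regs: r0:Mul1,r1:Add1,r2:3,r3:6,r4:2
  c3: issue MUL r1<-Mul2  regs: r0:Mul1,r1:Mul2,r2:3,r3:6,r4:2
  c4: issue SUB r3<-Add2  regs: r0:Mul1,r1:Mul2,r2:3,r3:Add2,r4:2
  c5: stall  regs: r0:Mul1,r1:Mul2,r2:3,r3:Add2,r4:2
  c6: CDB Mul1=16; stall  regs: r0:16,r1:Mul2,r2:3,r3:Add2,r4:2
  c7: stall  regs: r0:16,r1:Mul2,r2:3,r3:Add2,r4:2
  c8: CDB Add1=14; issue SUB r1<-Add1  regs: r0:16,r1:Add1,r2:3,r3:Add2,r4:2
  c9: CDB Add2=-10; issue ADD r2<-Add2  regs: r0:16,r1:Add1,r2:Add2,r3:-10,r4:2
  c10: stall  regs: r0:16,r1:Add1,r2:Add2,r3:-10,r4:2
  c11: CDB Add1=13; issue ADD r4<-Add1  regs: r0:16,r1:13,r2:Add2,r3:-10,r4:Add1
  c12: CDB Add2=6; issue ADD r1<-Add2  regs: r0:16,r1:Add2,r2:6,r3:-10,r4:Add1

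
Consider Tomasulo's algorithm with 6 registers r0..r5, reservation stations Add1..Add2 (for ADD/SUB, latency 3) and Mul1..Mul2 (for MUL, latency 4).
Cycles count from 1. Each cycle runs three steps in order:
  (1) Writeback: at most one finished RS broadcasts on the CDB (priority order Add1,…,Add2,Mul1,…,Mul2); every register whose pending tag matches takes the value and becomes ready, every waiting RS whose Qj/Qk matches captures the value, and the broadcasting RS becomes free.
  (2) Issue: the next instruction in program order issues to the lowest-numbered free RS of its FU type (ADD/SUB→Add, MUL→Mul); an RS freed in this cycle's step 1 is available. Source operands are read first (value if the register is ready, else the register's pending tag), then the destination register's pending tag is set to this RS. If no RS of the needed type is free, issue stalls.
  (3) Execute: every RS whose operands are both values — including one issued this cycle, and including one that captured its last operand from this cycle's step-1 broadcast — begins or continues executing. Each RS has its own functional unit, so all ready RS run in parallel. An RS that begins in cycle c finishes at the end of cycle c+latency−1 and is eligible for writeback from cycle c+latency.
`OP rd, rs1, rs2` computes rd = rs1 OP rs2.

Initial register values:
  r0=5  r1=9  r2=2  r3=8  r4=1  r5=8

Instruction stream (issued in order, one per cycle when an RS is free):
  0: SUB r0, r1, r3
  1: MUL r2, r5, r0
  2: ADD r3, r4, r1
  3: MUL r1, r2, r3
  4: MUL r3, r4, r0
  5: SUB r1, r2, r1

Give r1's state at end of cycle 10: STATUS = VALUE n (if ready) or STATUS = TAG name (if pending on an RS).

STATUS = TAG Add1

  c1: issue SUB r0<-Add1  regs: r0:Add1,r1:9,r2:2,r3:8,r4:1,r5:8
  c2: issue MUL r2<-Mul1  regs: r0:Add1,r1:9,r2:Mul1,r3:8,r4:1,r5:8
  c3: issue ADD r3<-Add2  regs: r0:Add1,r1:9,r2:Mul1,r3:Add2,r4:1,r5:8
  c4: CDB Add1=1; issue MUL r1<-Mul2  regs: r0:1,r1:Mul2,r2:Mul1,r3:Add2,r4:1,r5:8
  c5: stall  regs: r0:1,r1:Mul2,r2:Mul1,r3:Add2,r4:1,r5:8
  c6: CDB Add2=10; stall  regs: r0:1,r1:Mul2,r2:Mul1,r3:10,r4:1,r5:8
  c7: stall  regs: r0:1,r1:Mul2,r2:Mul1,r3:10,r4:1,r5:8
  c8: CDB Mul1=8; issue MUL r3<-Mul1  regs: r0:1,r1:Mul2,r2:8,r3:Mul1,r4:1,r5:8
  c9: issue SUB r1<-Add1  regs: r0:1,r1:Add1,r2:8,r3:Mul1,r4:1,r5:8
  c10: -  regs: r0:1,r1:Add1,r2:8,r3:Mul1,r4:1,r5:8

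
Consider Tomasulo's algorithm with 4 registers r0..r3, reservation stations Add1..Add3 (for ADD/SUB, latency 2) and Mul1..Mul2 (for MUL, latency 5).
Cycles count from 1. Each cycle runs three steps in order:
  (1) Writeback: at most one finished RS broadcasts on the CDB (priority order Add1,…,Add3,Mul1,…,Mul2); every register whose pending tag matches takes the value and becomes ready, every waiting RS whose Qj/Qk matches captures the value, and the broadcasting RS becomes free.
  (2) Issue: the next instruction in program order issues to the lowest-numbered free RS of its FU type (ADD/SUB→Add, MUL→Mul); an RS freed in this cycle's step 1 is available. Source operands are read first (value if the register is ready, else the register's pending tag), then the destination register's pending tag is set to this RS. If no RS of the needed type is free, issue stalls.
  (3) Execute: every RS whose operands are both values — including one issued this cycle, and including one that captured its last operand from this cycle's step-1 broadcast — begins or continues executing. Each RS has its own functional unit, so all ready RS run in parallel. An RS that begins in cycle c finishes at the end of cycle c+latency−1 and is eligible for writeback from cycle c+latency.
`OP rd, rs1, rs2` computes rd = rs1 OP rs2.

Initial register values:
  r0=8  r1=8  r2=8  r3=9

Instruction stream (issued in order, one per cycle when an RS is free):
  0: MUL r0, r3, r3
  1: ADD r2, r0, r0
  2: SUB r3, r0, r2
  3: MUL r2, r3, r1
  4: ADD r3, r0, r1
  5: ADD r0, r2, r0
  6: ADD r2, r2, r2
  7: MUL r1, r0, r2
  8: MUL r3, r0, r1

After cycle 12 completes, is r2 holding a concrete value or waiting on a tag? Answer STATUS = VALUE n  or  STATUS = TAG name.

c1: issue MUL r0<-Mul1 | r0:Mul1,r1:8,r2:8,r3:9
c2: issue ADD r2<-Add1 | r0:Mul1,r1:8,r2:Add1,r3:9
c3: issue SUB r3<-Add2 | r0:Mul1,r1:8,r2:Add1,r3:Add2
c4: issue MUL r2<-Mul2 | r0:Mul1,r1:8,r2:Mul2,r3:Add2
c5: issue ADD r3<-Add3 | r0:Mul1,r1:8,r2:Mul2,r3:Add3
c6: CDB Mul1=81; stall | r0:81,r1:8,r2:Mul2,r3:Add3
c7: stall | r0:81,r1:8,r2:Mul2,r3:Add3
c8: CDB Add1=162; issue ADD r0<-Add1 | r0:Add1,r1:8,r2:Mul2,r3:Add3
c9: CDB Add3=89; issue ADD r2<-Add3 | r0:Add1,r1:8,r2:Add3,r3:89
c10: CDB Add2=-81; issue MUL r1<-Mul1 | r0:Add1,r1:Mul1,r2:Add3,r3:89
c11: stall | r0:Add1,r1:Mul1,r2:Add3,r3:89
c12: stall | r0:Add1,r1:Mul1,r2:Add3,r3:89

STATUS = TAG Add3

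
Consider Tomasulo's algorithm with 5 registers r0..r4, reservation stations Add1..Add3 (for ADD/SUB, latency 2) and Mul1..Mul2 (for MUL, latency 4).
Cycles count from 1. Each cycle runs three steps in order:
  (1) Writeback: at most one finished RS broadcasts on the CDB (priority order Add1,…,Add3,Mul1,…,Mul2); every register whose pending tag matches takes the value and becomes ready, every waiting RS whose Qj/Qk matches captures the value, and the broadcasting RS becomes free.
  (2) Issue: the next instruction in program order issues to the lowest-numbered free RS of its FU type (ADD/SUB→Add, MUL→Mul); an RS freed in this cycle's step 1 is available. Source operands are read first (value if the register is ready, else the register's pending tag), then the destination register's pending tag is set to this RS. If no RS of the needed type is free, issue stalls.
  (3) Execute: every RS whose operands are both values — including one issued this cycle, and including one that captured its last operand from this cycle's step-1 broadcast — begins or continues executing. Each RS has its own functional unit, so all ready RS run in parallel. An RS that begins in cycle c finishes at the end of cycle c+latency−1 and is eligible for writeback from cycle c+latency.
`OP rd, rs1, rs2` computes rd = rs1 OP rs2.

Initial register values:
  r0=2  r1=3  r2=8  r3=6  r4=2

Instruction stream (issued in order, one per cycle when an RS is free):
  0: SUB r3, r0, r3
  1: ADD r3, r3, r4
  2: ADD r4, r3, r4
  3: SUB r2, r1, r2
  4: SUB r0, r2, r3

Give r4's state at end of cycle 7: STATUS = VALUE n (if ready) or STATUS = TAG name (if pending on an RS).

c1: issue SUB r3<-Add1 | r0:2,r1:3,r2:8,r3:Add1,r4:2
c2: issue ADD r3<-Add2 | r0:2,r1:3,r2:8,r3:Add2,r4:2
c3: CDB Add1=-4; issue ADD r4<-Add1 | r0:2,r1:3,r2:8,r3:Add2,r4:Add1
c4: issue SUB r2<-Add3 | r0:2,r1:3,r2:Add3,r3:Add2,r4:Add1
c5: CDB Add2=-2; issue SUB r0<-Add2 | r0:Add2,r1:3,r2:Add3,r3:-2,r4:Add1
c6: CDB Add3=-5 | r0:Add2,r1:3,r2:-5,r3:-2,r4:Add1
c7: CDB Add1=0 | r0:Add2,r1:3,r2:-5,r3:-2,r4:0

STATUS = VALUE 0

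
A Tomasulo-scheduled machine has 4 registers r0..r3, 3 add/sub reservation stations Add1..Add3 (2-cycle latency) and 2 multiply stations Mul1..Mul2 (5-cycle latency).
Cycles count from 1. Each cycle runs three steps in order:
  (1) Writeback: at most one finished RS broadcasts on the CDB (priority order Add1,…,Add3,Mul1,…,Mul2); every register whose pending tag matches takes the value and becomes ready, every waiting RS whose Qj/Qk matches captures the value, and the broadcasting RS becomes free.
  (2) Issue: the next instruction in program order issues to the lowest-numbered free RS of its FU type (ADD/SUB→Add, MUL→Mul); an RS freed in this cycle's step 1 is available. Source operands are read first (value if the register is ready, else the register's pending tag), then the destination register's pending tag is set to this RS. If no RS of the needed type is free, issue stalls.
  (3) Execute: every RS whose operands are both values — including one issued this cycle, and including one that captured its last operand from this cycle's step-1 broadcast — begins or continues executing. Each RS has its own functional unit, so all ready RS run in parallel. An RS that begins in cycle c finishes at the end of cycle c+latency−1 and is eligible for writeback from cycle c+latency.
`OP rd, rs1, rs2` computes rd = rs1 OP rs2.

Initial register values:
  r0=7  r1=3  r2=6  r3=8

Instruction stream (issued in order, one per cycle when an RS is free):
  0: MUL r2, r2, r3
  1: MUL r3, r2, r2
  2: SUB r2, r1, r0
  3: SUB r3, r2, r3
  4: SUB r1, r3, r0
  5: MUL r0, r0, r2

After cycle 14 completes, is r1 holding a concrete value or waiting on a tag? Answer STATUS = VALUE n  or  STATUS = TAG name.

cycle 1: issue MUL r2<-Mul1 // r0:7,r1:3,r2:Mul1,r3:8
cycle 2: issue MUL r3<-Mul2 // r0:7,r1:3,r2:Mul1,r3:Mul2
cycle 3: issue SUB r2<-Add1 // r0:7,r1:3,r2:Add1,r3:Mul2
cycle 4: issue SUB r3<-Add2 // r0:7,r1:3,r2:Add1,r3:Add2
cycle 5: CDB Add1=-4; issue SUB r1<-Add1 // r0:7,r1:Add1,r2:-4,r3:Add2
cycle 6: CDB Mul1=48; issue MUL r0<-Mul1 // r0:Mul1,r1:Add1,r2:-4,r3:Add2
cycle 7: - // r0:Mul1,r1:Add1,r2:-4,r3:Add2
cycle 8: - // r0:Mul1,r1:Add1,r2:-4,r3:Add2
cycle 9: - // r0:Mul1,r1:Add1,r2:-4,r3:Add2
cycle 10: - // r0:Mul1,r1:Add1,r2:-4,r3:Add2
cycle 11: CDB Mul1=-28 // r0:-28,r1:Add1,r2:-4,r3:Add2
cycle 12: CDB Mul2=2304 // r0:-28,r1:Add1,r2:-4,r3:Add2
cycle 13: - // r0:-28,r1:Add1,r2:-4,r3:Add2
cycle 14: CDB Add2=-2308 // r0:-28,r1:Add1,r2:-4,r3:-2308

STATUS = TAG Add1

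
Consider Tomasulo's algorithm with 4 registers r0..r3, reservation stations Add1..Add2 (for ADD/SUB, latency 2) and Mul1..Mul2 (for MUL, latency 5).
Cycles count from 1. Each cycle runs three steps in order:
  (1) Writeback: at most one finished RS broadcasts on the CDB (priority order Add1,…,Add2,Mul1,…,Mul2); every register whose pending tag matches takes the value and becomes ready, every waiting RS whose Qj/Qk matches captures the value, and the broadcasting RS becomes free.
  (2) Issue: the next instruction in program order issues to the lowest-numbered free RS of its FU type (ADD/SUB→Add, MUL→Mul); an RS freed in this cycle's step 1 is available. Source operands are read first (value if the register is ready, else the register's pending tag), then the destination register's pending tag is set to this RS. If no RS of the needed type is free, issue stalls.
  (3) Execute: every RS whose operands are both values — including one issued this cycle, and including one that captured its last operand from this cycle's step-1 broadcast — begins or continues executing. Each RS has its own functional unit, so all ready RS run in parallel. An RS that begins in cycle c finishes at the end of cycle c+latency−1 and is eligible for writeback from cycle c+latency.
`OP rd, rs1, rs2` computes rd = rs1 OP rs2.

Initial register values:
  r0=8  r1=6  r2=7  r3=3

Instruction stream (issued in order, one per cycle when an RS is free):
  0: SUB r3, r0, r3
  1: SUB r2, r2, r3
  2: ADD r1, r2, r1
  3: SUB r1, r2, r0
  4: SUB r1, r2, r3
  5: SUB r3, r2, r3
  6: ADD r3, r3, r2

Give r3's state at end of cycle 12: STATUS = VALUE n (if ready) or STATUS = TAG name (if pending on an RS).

STATUS = VALUE -1

cycle 1: issue SUB r3<-Add1 // r0:8,r1:6,r2:7,r3:Add1
cycle 2: issue SUB r2<-Add2 // r0:8,r1:6,r2:Add2,r3:Add1
cycle 3: CDB Add1=5; issue ADD r1<-Add1 // r0:8,r1:Add1,r2:Add2,r3:5
cycle 4: stall // r0:8,r1:Add1,r2:Add2,r3:5
cycle 5: CDB Add2=2; issue SUB r1<-Add2 // r0:8,r1:Add2,r2:2,r3:5
cycle 6: stall // r0:8,r1:Add2,r2:2,r3:5
cycle 7: CDB Add1=8; issue SUB r1<-Add1 // r0:8,r1:Add1,r2:2,r3:5
cycle 8: CDB Add2=-6; issue SUB r3<-Add2 // r0:8,r1:Add1,r2:2,r3:Add2
cycle 9: CDB Add1=-3; issue ADD r3<-Add1 // r0:8,r1:-3,r2:2,r3:Add1
cycle 10: CDB Add2=-3 // r0:8,r1:-3,r2:2,r3:Add1
cycle 11: - // r0:8,r1:-3,r2:2,r3:Add1
cycle 12: CDB Add1=-1 // r0:8,r1:-3,r2:2,r3:-1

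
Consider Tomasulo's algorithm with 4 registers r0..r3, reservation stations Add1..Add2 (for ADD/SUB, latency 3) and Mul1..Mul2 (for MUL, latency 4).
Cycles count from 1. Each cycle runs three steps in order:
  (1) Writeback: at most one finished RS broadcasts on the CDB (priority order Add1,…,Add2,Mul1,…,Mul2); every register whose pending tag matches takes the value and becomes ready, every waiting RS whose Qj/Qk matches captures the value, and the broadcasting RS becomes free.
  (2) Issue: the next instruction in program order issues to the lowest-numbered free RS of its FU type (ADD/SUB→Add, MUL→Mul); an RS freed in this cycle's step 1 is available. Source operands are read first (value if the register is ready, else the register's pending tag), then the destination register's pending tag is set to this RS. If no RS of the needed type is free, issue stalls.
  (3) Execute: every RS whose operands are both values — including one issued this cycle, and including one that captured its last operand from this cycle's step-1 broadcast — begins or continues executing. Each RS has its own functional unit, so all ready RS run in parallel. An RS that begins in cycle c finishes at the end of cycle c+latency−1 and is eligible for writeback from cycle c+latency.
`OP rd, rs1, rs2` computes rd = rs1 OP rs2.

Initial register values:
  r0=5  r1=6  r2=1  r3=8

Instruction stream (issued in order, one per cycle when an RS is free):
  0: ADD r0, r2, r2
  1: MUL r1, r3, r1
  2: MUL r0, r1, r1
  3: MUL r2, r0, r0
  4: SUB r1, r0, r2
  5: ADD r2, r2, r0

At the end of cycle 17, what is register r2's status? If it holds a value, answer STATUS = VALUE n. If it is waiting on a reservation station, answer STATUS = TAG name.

STATUS = TAG Add2

cycle 1: issue ADD r0<-Add1 // r0:Add1,r1:6,r2:1,r3:8
cycle 2: issue MUL r1<-Mul1 // r0:Add1,r1:Mul1,r2:1,r3:8
cycle 3: issue MUL r0<-Mul2 // r0:Mul2,r1:Mul1,r2:1,r3:8
cycle 4: CDB Add1=2; stall // r0:Mul2,r1:Mul1,r2:1,r3:8
cycle 5: stall // r0:Mul2,r1:Mul1,r2:1,r3:8
cycle 6: CDB Mul1=48; issue MUL r2<-Mul1 // r0:Mul2,r1:48,r2:Mul1,r3:8
cycle 7: issue SUB r1<-Add1 // r0:Mul2,r1:Add1,r2:Mul1,r3:8
cycle 8: issue ADD r2<-Add2 // r0:Mul2,r1:Add1,r2:Add2,r3:8
cycle 9: - // r0:Mul2,r1:Add1,r2:Add2,r3:8
cycle 10: CDB Mul2=2304 // r0:2304,r1:Add1,r2:Add2,r3:8
cycle 11: - // r0:2304,r1:Add1,r2:Add2,r3:8
cycle 12: - // r0:2304,r1:Add1,r2:Add2,r3:8
cycle 13: - // r0:2304,r1:Add1,r2:Add2,r3:8
cycle 14: CDB Mul1=5308416 // r0:2304,r1:Add1,r2:Add2,r3:8
cycle 15: - // r0:2304,r1:Add1,r2:Add2,r3:8
cycle 16: - // r0:2304,r1:Add1,r2:Add2,r3:8
cycle 17: CDB Add1=-5306112 // r0:2304,r1:-5306112,r2:Add2,r3:8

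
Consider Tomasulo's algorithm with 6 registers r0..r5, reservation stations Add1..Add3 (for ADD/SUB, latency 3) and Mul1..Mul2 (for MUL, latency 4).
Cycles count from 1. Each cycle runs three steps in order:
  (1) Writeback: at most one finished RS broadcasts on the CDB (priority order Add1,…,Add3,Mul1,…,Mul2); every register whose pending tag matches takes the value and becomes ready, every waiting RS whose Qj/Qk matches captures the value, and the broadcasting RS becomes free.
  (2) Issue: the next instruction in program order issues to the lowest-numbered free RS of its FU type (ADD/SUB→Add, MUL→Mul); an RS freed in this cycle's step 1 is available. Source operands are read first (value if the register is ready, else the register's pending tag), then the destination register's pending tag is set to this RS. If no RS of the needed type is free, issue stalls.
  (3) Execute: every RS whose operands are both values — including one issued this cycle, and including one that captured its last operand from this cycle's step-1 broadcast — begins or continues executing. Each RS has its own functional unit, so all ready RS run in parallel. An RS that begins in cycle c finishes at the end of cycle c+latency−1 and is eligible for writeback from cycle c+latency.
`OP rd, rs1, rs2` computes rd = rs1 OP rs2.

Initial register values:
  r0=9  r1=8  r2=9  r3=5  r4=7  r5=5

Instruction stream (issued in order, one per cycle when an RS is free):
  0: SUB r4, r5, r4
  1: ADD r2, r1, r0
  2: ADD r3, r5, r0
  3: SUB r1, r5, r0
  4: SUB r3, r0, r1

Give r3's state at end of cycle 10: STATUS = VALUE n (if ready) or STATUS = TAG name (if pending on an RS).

STATUS = VALUE 13

cycle 1: issue SUB r4<-Add1 // r0:9,r1:8,r2:9,r3:5,r4:Add1,r5:5
cycle 2: issue ADD r2<-Add2 // r0:9,r1:8,r2:Add2,r3:5,r4:Add1,r5:5
cycle 3: issue ADD r3<-Add3 // r0:9,r1:8,r2:Add2,r3:Add3,r4:Add1,r5:5
cycle 4: CDB Add1=-2; issue SUB r1<-Add1 // r0:9,r1:Add1,r2:Add2,r3:Add3,r4:-2,r5:5
cycle 5: CDB Add2=17; issue SUB r3<-Add2 // r0:9,r1:Add1,r2:17,r3:Add2,r4:-2,r5:5
cycle 6: CDB Add3=14 // r0:9,r1:Add1,r2:17,r3:Add2,r4:-2,r5:5
cycle 7: CDB Add1=-4 // r0:9,r1:-4,r2:17,r3:Add2,r4:-2,r5:5
cycle 8: - // r0:9,r1:-4,r2:17,r3:Add2,r4:-2,r5:5
cycle 9: - // r0:9,r1:-4,r2:17,r3:Add2,r4:-2,r5:5
cycle 10: CDB Add2=13 // r0:9,r1:-4,r2:17,r3:13,r4:-2,r5:5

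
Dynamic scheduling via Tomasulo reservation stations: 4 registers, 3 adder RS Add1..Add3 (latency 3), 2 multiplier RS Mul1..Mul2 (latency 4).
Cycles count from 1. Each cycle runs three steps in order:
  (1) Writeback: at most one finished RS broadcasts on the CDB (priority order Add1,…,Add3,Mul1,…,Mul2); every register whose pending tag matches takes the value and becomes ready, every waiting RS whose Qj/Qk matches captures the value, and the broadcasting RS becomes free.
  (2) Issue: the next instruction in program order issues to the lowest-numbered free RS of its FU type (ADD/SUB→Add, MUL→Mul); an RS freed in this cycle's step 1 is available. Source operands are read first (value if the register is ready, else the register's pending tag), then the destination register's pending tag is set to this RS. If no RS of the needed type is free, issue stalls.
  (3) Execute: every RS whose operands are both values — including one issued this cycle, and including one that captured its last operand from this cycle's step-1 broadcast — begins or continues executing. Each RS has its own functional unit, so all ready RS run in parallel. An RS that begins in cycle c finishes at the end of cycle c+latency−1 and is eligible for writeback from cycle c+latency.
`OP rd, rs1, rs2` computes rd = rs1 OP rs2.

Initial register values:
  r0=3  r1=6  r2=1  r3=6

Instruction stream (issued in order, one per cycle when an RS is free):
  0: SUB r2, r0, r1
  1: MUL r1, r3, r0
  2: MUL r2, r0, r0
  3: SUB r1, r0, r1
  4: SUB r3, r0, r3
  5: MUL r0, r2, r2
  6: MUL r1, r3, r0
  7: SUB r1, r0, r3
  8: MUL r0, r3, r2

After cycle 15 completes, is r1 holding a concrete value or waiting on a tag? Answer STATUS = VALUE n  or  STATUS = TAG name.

STATUS = VALUE 84

  c1: issue SUB r2<-Add1  regs: r0:3,r1:6,r2:Add1,r3:6
  c2: issue MUL r1<-Mul1  regs: r0:3,r1:Mul1,r2:Add1,r3:6
  c3: issue MUL r2<-Mul2  regs: r0:3,r1:Mul1,r2:Mul2,r3:6
  c4: CDB Add1=-3; issue SUB r1<-Add1  regs: r0:3,r1:Add1,r2:Mul2,r3:6
  c5: issue SUB r3<-Add2  regs: r0:3,r1:Add1,r2:Mul2,r3:Add2
  c6: CDB Mul1=18; issue MUL r0<-Mul1  regs: r0:Mul1,r1:Add1,r2:Mul2,r3:Add2
  c7: CDB Mul2=9; issue MUL r1<-Mul2  regs: r0:Mul1,r1:Mul2,r2:9,r3:Add2
  c8: CDB Add2=-3; issue SUB r1<-Add2  regs: r0:Mul1,r1:Add2,r2:9,r3:-3
  c9: CDB Add1=-15; stall  regs: r0:Mul1,r1:Add2,r2:9,r3:-3
  c10: stall  regs: r0:Mul1,r1:Add2,r2:9,r3:-3
  c11: CDB Mul1=81; issue MUL r0<-Mul1  regs: r0:Mul1,r1:Add2,r2:9,r3:-3
  c12: -  regs: r0:Mul1,r1:Add2,r2:9,r3:-3
  c13: -  regs: r0:Mul1,r1:Add2,r2:9,r3:-3
  c14: CDB Add2=84  regs: r0:Mul1,r1:84,r2:9,r3:-3
  c15: CDB Mul1=-27  regs: r0:-27,r1:84,r2:9,r3:-3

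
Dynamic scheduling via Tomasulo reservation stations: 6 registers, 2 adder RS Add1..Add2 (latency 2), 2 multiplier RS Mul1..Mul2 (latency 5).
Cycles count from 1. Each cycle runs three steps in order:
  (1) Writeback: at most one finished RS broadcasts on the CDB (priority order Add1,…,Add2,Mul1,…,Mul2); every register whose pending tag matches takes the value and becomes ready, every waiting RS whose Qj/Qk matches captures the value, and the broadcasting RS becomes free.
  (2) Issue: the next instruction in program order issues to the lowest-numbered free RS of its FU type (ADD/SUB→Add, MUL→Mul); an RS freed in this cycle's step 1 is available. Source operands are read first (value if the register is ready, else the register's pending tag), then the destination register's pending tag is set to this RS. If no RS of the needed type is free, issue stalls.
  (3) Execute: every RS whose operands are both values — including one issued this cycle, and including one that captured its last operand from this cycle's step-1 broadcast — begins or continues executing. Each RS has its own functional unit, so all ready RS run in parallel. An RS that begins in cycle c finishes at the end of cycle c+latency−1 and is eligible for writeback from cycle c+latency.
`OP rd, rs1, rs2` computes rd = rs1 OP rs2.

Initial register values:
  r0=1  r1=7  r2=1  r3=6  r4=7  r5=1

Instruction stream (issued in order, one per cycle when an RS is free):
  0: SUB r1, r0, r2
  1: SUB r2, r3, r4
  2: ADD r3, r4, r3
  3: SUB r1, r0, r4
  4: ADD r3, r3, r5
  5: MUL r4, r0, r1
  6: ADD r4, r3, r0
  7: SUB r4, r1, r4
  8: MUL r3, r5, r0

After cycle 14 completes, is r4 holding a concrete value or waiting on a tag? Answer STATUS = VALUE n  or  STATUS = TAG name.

STATUS = VALUE -21

cycle 1: issue SUB r1<-Add1 // r0:1,r1:Add1,r2:1,r3:6,r4:7,r5:1
cycle 2: issue SUB r2<-Add2 // r0:1,r1:Add1,r2:Add2,r3:6,r4:7,r5:1
cycle 3: CDB Add1=0; issue ADD r3<-Add1 // r0:1,r1:0,r2:Add2,r3:Add1,r4:7,r5:1
cycle 4: CDB Add2=-1; issue SUB r1<-Add2 // r0:1,r1:Add2,r2:-1,r3:Add1,r4:7,r5:1
cycle 5: CDB Add1=13; issue ADD r3<-Add1 // r0:1,r1:Add2,r2:-1,r3:Add1,r4:7,r5:1
cycle 6: CDB Add2=-6; issue MUL r4<-Mul1 // r0:1,r1:-6,r2:-1,r3:Add1,r4:Mul1,r5:1
cycle 7: CDB Add1=14; issue ADD r4<-Add1 // r0:1,r1:-6,r2:-1,r3:14,r4:Add1,r5:1
cycle 8: issue SUB r4<-Add2 // r0:1,r1:-6,r2:-1,r3:14,r4:Add2,r5:1
cycle 9: CDB Add1=15; issue MUL r3<-Mul2 // r0:1,r1:-6,r2:-1,r3:Mul2,r4:Add2,r5:1
cycle 10: - // r0:1,r1:-6,r2:-1,r3:Mul2,r4:Add2,r5:1
cycle 11: CDB Add2=-21 // r0:1,r1:-6,r2:-1,r3:Mul2,r4:-21,r5:1
cycle 12: CDB Mul1=-6 // r0:1,r1:-6,r2:-1,r3:Mul2,r4:-21,r5:1
cycle 13: - // r0:1,r1:-6,r2:-1,r3:Mul2,r4:-21,r5:1
cycle 14: CDB Mul2=1 // r0:1,r1:-6,r2:-1,r3:1,r4:-21,r5:1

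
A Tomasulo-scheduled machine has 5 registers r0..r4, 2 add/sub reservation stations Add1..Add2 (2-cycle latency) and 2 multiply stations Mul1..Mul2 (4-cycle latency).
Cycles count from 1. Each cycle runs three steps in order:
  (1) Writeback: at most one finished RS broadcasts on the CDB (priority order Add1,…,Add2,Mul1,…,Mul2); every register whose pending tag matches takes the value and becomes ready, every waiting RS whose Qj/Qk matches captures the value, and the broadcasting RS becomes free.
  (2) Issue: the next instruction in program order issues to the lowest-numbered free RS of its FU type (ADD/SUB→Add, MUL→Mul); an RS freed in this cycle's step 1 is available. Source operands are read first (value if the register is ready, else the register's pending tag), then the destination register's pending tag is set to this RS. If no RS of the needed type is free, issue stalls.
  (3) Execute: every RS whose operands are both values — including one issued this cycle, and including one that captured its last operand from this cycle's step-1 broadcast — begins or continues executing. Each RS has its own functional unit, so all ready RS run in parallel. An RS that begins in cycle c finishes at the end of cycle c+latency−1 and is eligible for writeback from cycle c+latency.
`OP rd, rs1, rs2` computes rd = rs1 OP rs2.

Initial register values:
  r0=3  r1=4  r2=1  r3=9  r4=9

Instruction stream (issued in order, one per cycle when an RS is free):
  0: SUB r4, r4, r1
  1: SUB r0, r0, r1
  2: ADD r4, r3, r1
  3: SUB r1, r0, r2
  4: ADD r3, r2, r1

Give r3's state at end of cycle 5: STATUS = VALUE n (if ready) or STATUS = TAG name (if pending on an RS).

STATUS = TAG Add1

cycle 1: issue SUB r4<-Add1 // r0:3,r1:4,r2:1,r3:9,r4:Add1
cycle 2: issue SUB r0<-Add2 // r0:Add2,r1:4,r2:1,r3:9,r4:Add1
cycle 3: CDB Add1=5; issue ADD r4<-Add1 // r0:Add2,r1:4,r2:1,r3:9,r4:Add1
cycle 4: CDB Add2=-1; issue SUB r1<-Add2 // r0:-1,r1:Add2,r2:1,r3:9,r4:Add1
cycle 5: CDB Add1=13; issue ADD r3<-Add1 // r0:-1,r1:Add2,r2:1,r3:Add1,r4:13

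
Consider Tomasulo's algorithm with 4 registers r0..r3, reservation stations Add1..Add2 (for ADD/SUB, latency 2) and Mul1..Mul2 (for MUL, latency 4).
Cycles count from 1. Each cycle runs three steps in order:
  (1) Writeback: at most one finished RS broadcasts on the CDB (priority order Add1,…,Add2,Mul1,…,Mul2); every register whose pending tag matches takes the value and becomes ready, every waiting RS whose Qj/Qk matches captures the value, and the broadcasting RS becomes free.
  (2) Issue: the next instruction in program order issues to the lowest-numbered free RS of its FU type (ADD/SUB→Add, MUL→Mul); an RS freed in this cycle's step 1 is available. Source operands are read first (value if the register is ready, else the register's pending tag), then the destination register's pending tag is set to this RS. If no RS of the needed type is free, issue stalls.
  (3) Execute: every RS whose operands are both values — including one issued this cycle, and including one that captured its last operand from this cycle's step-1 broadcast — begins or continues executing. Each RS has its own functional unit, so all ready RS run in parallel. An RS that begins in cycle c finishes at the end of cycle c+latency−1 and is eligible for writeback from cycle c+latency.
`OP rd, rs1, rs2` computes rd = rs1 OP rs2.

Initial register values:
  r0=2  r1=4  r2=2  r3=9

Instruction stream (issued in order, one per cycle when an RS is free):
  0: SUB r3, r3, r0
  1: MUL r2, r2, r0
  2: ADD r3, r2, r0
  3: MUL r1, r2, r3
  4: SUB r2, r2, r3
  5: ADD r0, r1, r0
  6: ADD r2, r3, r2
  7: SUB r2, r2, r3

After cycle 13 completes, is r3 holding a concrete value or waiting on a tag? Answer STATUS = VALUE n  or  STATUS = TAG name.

STATUS = VALUE 6

c1: issue SUB r3<-Add1 | r0:2,r1:4,r2:2,r3:Add1
c2: issue MUL r2<-Mul1 | r0:2,r1:4,r2:Mul1,r3:Add1
c3: CDB Add1=7; issue ADD r3<-Add1 | r0:2,r1:4,r2:Mul1,r3:Add1
c4: issue MUL r1<-Mul2 | r0:2,r1:Mul2,r2:Mul1,r3:Add1
c5: issue SUB r2<-Add2 | r0:2,r1:Mul2,r2:Add2,r3:Add1
c6: CDB Mul1=4; stall | r0:2,r1:Mul2,r2:Add2,r3:Add1
c7: stall | r0:2,r1:Mul2,r2:Add2,r3:Add1
c8: CDB Add1=6; issue ADD r0<-Add1 | r0:Add1,r1:Mul2,r2:Add2,r3:6
c9: stall | r0:Add1,r1:Mul2,r2:Add2,r3:6
c10: CDB Add2=-2; issue ADD r2<-Add2 | r0:Add1,r1:Mul2,r2:Add2,r3:6
c11: stall | r0:Add1,r1:Mul2,r2:Add2,r3:6
c12: CDB Add2=4; issue SUB r2<-Add2 | r0:Add1,r1:Mul2,r2:Add2,r3:6
c13: CDB Mul2=24 | r0:Add1,r1:24,r2:Add2,r3:6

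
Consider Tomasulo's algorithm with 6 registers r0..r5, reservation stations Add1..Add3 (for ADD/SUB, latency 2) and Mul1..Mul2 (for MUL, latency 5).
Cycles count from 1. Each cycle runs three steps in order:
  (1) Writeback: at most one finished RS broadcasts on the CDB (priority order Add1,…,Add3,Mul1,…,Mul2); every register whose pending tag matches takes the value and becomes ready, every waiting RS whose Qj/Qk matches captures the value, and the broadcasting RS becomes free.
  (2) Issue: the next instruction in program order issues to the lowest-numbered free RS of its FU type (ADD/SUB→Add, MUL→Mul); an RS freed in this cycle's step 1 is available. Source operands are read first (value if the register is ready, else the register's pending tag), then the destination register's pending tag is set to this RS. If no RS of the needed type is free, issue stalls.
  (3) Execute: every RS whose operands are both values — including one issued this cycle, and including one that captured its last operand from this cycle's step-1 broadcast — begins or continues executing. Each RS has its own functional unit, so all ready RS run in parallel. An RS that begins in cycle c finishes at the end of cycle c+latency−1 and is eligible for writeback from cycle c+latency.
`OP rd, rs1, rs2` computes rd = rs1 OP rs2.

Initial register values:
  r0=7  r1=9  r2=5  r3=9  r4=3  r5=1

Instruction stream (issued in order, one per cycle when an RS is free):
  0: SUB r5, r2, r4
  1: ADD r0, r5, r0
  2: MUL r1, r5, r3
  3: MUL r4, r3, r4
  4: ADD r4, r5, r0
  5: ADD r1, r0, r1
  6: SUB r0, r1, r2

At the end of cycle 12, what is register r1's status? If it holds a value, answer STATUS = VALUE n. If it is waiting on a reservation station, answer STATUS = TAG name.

c1: issue SUB r5<-Add1 | r0:7,r1:9,r2:5,r3:9,r4:3,r5:Add1
c2: issue ADD r0<-Add2 | r0:Add2,r1:9,r2:5,r3:9,r4:3,r5:Add1
c3: CDB Add1=2; issue MUL r1<-Mul1 | r0:Add2,r1:Mul1,r2:5,r3:9,r4:3,r5:2
c4: issue MUL r4<-Mul2 | r0:Add2,r1:Mul1,r2:5,r3:9,r4:Mul2,r5:2
c5: CDB Add2=9; issue ADD r4<-Add1 | r0:9,r1:Mul1,r2:5,r3:9,r4:Add1,r5:2
c6: issue ADD r1<-Add2 | r0:9,r1:Add2,r2:5,r3:9,r4:Add1,r5:2
c7: CDB Add1=11; issue SUB r0<-Add1 | r0:Add1,r1:Add2,r2:5,r3:9,r4:11,r5:2
c8: CDB Mul1=18 | r0:Add1,r1:Add2,r2:5,r3:9,r4:11,r5:2
c9: CDB Mul2=27 | r0:Add1,r1:Add2,r2:5,r3:9,r4:11,r5:2
c10: CDB Add2=27 | r0:Add1,r1:27,r2:5,r3:9,r4:11,r5:2
c11: - | r0:Add1,r1:27,r2:5,r3:9,r4:11,r5:2
c12: CDB Add1=22 | r0:22,r1:27,r2:5,r3:9,r4:11,r5:2

STATUS = VALUE 27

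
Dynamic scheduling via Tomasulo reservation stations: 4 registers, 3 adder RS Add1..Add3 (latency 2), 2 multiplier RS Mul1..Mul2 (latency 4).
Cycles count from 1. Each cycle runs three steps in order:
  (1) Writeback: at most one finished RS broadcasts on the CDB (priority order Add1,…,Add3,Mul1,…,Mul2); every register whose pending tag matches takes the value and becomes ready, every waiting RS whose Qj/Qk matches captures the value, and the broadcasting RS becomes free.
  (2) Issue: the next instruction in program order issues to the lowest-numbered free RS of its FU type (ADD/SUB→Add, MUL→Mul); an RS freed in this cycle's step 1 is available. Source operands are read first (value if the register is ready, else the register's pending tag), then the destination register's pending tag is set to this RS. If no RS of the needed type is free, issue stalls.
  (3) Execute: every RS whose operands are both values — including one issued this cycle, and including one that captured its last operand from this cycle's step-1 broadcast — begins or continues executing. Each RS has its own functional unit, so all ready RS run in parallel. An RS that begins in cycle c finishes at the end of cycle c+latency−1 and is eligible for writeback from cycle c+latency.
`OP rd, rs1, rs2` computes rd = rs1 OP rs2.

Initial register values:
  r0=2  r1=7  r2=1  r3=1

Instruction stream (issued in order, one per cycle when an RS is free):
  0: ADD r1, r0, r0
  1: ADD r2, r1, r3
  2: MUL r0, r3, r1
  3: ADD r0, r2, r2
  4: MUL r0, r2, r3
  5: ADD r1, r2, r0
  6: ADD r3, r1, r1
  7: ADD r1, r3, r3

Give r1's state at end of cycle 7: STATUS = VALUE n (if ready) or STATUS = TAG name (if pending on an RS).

STATUS = TAG Add2

cycle 1: issue ADD r1<-Add1 // r0:2,r1:Add1,r2:1,r3:1
cycle 2: issue ADD r2<-Add2 // r0:2,r1:Add1,r2:Add2,r3:1
cycle 3: CDB Add1=4; issue MUL r0<-Mul1 // r0:Mul1,r1:4,r2:Add2,r3:1
cycle 4: issue ADD r0<-Add1 // r0:Add1,r1:4,r2:Add2,r3:1
cycle 5: CDB Add2=5; issue MUL r0<-Mul2 // r0:Mul2,r1:4,r2:5,r3:1
cycle 6: issue ADD r1<-Add2 // r0:Mul2,r1:Add2,r2:5,r3:1
cycle 7: CDB Add1=10; issue ADD r3<-Add1 // r0:Mul2,r1:Add2,r2:5,r3:Add1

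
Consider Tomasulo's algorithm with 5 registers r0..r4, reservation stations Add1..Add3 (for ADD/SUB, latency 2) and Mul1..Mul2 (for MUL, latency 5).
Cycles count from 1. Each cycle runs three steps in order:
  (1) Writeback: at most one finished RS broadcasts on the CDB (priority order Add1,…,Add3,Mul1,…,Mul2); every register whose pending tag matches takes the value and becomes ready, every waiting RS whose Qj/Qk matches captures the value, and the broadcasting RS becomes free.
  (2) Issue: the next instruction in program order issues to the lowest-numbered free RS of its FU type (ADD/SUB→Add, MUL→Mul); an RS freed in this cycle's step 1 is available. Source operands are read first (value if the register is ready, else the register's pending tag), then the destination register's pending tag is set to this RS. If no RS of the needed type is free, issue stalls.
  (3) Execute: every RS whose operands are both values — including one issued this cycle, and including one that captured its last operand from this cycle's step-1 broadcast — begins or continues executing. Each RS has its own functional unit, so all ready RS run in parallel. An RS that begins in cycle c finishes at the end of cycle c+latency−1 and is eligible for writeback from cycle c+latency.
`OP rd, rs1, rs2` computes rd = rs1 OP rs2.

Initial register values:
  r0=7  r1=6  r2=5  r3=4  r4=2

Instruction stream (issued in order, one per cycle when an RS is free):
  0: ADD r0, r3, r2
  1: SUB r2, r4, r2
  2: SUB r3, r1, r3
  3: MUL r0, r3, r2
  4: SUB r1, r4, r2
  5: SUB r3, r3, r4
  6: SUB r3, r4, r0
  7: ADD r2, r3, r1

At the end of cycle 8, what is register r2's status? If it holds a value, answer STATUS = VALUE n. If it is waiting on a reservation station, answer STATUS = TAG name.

STATUS = TAG Add2

c1: issue ADD r0<-Add1 | r0:Add1,r1:6,r2:5,r3:4,r4:2
c2: issue SUB r2<-Add2 | r0:Add1,r1:6,r2:Add2,r3:4,r4:2
c3: CDB Add1=9; issue SUB r3<-Add1 | r0:9,r1:6,r2:Add2,r3:Add1,r4:2
c4: CDB Add2=-3; issue MUL r0<-Mul1 | r0:Mul1,r1:6,r2:-3,r3:Add1,r4:2
c5: CDB Add1=2; issue SUB r1<-Add1 | r0:Mul1,r1:Add1,r2:-3,r3:2,r4:2
c6: issue SUB r3<-Add2 | r0:Mul1,r1:Add1,r2:-3,r3:Add2,r4:2
c7: CDB Add1=5; issue SUB r3<-Add1 | r0:Mul1,r1:5,r2:-3,r3:Add1,r4:2
c8: CDB Add2=0; issue ADD r2<-Add2 | r0:Mul1,r1:5,r2:Add2,r3:Add1,r4:2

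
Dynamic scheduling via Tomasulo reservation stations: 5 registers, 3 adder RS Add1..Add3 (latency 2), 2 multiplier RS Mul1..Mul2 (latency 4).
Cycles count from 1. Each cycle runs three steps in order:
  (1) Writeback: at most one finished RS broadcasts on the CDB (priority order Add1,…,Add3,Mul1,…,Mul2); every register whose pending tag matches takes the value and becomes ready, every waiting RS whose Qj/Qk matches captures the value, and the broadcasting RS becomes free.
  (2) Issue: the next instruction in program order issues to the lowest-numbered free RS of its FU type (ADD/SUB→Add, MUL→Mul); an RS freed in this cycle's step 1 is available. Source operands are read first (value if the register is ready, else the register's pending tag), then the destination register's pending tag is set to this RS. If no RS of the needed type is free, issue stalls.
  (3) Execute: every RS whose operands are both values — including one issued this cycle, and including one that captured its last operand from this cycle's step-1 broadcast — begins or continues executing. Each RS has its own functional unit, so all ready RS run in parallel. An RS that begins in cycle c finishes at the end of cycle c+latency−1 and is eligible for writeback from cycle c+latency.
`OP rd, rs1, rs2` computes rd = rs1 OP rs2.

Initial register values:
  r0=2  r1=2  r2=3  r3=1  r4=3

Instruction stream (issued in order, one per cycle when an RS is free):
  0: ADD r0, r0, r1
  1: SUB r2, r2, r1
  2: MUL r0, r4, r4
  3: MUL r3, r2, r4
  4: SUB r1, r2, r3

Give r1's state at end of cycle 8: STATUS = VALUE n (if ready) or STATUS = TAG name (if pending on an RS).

STATUS = TAG Add1

  c1: issue ADD r0<-Add1  regs: r0:Add1,r1:2,r2:3,r3:1,r4:3
  c2: issue SUB r2<-Add2  regs: r0:Add1,r1:2,r2:Add2,r3:1,r4:3
  c3: CDB Add1=4; issue MUL r0<-Mul1  regs: r0:Mul1,r1:2,r2:Add2,r3:1,r4:3
  c4: CDB Add2=1; issue MUL r3<-Mul2  regs: r0:Mul1,r1:2,r2:1,r3:Mul2,r4:3
  c5: issue SUB r1<-Add1  regs: r0:Mul1,r1:Add1,r2:1,r3:Mul2,r4:3
  c6: -  regs: r0:Mul1,r1:Add1,r2:1,r3:Mul2,r4:3
  c7: CDB Mul1=9  regs: r0:9,r1:Add1,r2:1,r3:Mul2,r4:3
  c8: CDB Mul2=3  regs: r0:9,r1:Add1,r2:1,r3:3,r4:3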